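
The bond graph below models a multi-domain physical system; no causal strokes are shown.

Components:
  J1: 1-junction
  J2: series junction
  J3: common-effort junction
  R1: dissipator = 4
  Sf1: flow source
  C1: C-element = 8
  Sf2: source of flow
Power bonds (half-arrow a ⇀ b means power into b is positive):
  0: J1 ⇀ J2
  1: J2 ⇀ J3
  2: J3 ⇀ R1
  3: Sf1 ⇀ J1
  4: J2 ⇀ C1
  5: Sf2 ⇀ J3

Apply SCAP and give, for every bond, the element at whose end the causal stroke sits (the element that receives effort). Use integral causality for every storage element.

β0 stroke at J1
β1 stroke at J2
β2 stroke at J3
β3 stroke at Sf1
β4 stroke at J2
β5 stroke at Sf2

b3 stroke at Sf1  (source Sf1 imposes f)
b5 stroke at Sf2  (Sf2: flow source, stroke at near end)
b0 stroke at J1  (common-f at J1 fixed by 3)
b1 stroke at J2  (J2 flow already set via bond 0)
b4 stroke at J2  (common-f at J2 fixed by 0)
b2 stroke at J3  (only one effort-in slot at J3)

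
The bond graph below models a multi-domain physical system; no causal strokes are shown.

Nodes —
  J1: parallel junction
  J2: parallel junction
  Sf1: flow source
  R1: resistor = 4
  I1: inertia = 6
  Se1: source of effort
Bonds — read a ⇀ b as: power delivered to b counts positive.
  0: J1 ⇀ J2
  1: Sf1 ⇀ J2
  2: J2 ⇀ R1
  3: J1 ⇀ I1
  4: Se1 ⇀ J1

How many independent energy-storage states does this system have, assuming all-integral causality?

bond 1 stroke at Sf1  (Sf1 fixes flow; stroke at Sf1)
bond 4 stroke at J1  (source Se1 imposes e)
bond 0 stroke at J2  (common-e at J1 fixed by 4)
bond 3 stroke at I1  (0-jn J1 has e-setter on 4)
bond 2 stroke at R1  (common-e at J2 fixed by 0)

1  (I1 all integral)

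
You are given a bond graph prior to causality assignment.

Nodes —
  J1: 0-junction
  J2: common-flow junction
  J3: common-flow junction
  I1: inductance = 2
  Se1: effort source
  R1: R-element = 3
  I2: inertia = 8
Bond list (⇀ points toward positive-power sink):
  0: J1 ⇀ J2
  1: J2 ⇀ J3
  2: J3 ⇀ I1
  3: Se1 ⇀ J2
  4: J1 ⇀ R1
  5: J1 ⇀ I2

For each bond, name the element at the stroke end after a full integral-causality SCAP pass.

β0 →J2
β1 →J3
β2 →I1
β3 →J2
β4 →J1
β5 →I2

#3 stroke at J2  (Se1 fixes effort; stroke away)
#2 stroke at I1  (I1 integral (f out))
#1 stroke at J3  (J3 flow already set via bond 2)
#0 stroke at J2  (common-f at J2 fixed by 1)
#5 stroke at I2  (I2: I, integral causality)
#4 stroke at J1  (closing 0-jn rule on J1)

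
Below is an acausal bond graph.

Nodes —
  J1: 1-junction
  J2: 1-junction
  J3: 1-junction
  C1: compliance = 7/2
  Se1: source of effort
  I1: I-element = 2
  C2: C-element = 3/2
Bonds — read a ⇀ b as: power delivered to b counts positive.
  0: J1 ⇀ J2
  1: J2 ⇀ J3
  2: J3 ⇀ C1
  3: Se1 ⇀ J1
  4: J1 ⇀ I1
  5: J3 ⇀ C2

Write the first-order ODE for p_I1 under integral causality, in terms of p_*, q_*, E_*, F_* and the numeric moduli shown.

dp_I1/dt = E_Se1 - 2*q_C1/7 - 2*q_C2/3

b3 stroke at J1  (Se1: effort source, stroke at far end)
b2 stroke at J3  (C1 outputs effort q/C1)
b4 stroke at I1  (I1 outputs flow p/I1)
b0 stroke at J1  (1-jn J1 has f-setter on 4)
b1 stroke at J2  (common-f at J2 fixed by 0)
b5 stroke at J3  (J3 flow already set via bond 1)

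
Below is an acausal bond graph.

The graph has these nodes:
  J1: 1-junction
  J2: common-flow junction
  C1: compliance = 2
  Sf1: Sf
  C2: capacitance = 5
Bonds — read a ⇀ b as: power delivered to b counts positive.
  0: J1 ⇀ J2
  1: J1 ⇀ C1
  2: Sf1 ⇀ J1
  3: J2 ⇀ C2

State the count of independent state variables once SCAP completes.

β2 stroke at Sf1  (Sf1: flow source, stroke at near end)
β0 stroke at J1  (common-f at J1 fixed by 2)
β1 stroke at J1  (J1 flow already set via bond 2)
β3 stroke at J2  (J2: bond 0 brought flow, rest push out)

2  (C1, C2 all integral)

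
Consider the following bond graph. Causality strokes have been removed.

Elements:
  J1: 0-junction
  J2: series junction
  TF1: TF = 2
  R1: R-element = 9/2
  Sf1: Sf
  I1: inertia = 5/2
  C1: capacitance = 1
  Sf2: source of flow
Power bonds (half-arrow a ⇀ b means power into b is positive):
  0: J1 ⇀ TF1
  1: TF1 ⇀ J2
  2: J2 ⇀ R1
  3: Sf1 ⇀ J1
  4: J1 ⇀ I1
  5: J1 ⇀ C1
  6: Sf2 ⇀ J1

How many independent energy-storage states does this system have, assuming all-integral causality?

2  (C1, I1 all integral)

bond 3 stroke→Sf1  (Sf1 (Sf) sets flow on bond)
bond 6 stroke→Sf2  (source Sf2 imposes f)
bond 4 stroke→I1  (I1 integral (f out))
bond 5 stroke→J1  (C1 integral (e out))
bond 0 stroke→TF1  (common-e at J1 fixed by 5)
bond 1 stroke→J2  (TF1: transformer flips bond 0)
bond 2 stroke→R1  (J2: last free bond brings flow in)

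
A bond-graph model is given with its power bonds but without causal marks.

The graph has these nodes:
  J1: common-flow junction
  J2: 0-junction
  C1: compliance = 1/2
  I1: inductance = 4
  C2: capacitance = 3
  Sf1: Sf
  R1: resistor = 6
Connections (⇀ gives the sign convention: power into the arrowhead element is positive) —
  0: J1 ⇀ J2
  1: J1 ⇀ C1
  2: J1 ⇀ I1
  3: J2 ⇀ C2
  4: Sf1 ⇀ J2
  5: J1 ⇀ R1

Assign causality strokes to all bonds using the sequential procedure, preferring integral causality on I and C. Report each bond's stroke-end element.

b4 |Sf1  (source Sf1 imposes f)
b1 |J1  (C1 outputs effort q/C1)
b2 |I1  (prefer integral on I1)
b0 |J1  (J1: bond 2 brought flow, rest push out)
b5 |J1  (1-jn J1 has f-setter on 2)
b3 |J2  (J2: last free bond brings effort in)

β0 →J1
β1 →J1
β2 →I1
β3 →J2
β4 →Sf1
β5 →J1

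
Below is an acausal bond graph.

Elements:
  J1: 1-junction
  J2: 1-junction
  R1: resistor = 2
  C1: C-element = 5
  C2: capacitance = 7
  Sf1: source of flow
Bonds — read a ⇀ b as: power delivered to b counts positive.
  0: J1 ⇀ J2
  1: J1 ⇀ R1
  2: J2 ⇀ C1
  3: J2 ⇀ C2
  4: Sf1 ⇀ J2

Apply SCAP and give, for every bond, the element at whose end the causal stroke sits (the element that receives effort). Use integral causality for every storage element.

β4 →Sf1  (Sf1: flow source, stroke at near end)
β0 →J2  (J2: bond 4 brought flow, rest push out)
β2 →J2  (J2 flow already set via bond 4)
β3 →J2  (1-jn J2 has f-setter on 4)
β1 →J1  (1-jn J1 has f-setter on 0)

bond 0 stroke at J2
bond 1 stroke at J1
bond 2 stroke at J2
bond 3 stroke at J2
bond 4 stroke at Sf1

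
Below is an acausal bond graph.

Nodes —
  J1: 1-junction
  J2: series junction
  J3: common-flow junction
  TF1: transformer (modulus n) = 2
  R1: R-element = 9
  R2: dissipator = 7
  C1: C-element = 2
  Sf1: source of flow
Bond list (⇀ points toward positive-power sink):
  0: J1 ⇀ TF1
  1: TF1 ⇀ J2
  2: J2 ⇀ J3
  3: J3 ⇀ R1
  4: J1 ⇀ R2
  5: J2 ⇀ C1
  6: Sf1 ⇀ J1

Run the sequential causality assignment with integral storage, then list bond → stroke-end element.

bond 6 |Sf1  (Sf1 fixes flow; stroke at Sf1)
bond 0 |J1  (J1: bond 6 brought flow, rest push out)
bond 4 |J1  (common-f at J1 fixed by 6)
bond 1 |TF1  (TF TF1: opposite of bond 0)
bond 2 |J2  (J2: bond 1 brought flow, rest push out)
bond 5 |J2  (1-jn J2 has f-setter on 1)
bond 3 |J3  (1-jn J3 has f-setter on 2)

bond 0 →J1
bond 1 →TF1
bond 2 →J2
bond 3 →J3
bond 4 →J1
bond 5 →J2
bond 6 →Sf1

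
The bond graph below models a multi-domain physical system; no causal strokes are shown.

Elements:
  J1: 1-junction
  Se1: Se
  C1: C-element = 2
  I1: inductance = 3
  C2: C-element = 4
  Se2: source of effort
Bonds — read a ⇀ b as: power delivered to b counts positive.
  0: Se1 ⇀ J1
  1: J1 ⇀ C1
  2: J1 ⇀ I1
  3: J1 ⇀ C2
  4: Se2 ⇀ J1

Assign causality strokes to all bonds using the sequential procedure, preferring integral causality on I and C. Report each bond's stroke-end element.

b0 →J1  (Se1: effort source, stroke at far end)
b4 →J1  (source Se2 imposes e)
b1 →J1  (C1 outputs effort q/C1)
b2 →I1  (I1 integral (f out))
b3 →J1  (J1 flow already set via bond 2)

β0 |J1
β1 |J1
β2 |I1
β3 |J1
β4 |J1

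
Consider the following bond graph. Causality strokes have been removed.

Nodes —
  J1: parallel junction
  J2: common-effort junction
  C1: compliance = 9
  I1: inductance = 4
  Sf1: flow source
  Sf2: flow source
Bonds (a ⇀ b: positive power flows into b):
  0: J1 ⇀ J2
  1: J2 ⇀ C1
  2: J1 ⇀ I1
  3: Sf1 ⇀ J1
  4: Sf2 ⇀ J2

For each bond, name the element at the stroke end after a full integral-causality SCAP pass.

β3 stroke at Sf1  (Sf1: flow source, stroke at near end)
β4 stroke at Sf2  (Sf2 (Sf) sets flow on bond)
β1 stroke at J2  (C1 integral (e out))
β0 stroke at J1  (J2 effort already set via bond 1)
β2 stroke at I1  (common-e at J1 fixed by 0)

bond 0 stroke at J1
bond 1 stroke at J2
bond 2 stroke at I1
bond 3 stroke at Sf1
bond 4 stroke at Sf2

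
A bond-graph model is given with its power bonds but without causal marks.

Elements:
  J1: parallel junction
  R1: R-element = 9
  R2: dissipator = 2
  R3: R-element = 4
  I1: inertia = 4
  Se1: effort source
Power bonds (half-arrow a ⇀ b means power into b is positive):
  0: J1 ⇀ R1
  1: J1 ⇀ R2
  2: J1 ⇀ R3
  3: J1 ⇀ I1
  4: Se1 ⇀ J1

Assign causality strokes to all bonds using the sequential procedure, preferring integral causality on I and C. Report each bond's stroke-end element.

β4 →J1  (Se1 fixes effort; stroke away)
β0 →R1  (0-jn J1 has e-setter on 4)
β1 →R2  (J1 effort already set via bond 4)
β2 →R3  (J1: bond 4 brought effort, rest push out)
β3 →I1  (common-e at J1 fixed by 4)

β0 |R1
β1 |R2
β2 |R3
β3 |I1
β4 |J1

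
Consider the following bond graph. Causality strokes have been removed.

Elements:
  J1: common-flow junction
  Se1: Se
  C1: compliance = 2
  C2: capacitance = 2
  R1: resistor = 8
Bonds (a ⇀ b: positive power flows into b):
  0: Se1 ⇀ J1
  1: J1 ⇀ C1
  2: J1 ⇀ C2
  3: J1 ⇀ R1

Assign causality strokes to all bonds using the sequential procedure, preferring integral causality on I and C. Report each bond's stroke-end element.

#0 |J1
#1 |J1
#2 |J1
#3 |R1

#0 |J1  (Se1 (Se) sets effort on bond)
#1 |J1  (C1 outputs effort q/C1)
#2 |J1  (C2 integral (e out))
#3 |R1  (closing 1-jn rule on J1)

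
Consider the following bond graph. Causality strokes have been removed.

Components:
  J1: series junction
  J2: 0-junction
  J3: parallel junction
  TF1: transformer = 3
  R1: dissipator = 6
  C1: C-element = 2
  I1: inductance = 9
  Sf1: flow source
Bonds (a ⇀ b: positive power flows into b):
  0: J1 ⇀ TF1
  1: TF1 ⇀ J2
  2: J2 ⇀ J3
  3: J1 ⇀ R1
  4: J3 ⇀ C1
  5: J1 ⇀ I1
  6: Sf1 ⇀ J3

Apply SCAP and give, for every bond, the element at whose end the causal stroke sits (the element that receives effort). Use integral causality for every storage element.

#6 |Sf1  (source Sf1 imposes f)
#4 |J3  (C1 integral (e out))
#2 |J2  (J3 effort already set via bond 4)
#1 |TF1  (common-e at J2 fixed by 2)
#0 |J1  (through TF1, causality passes straight; one stroke at TF1)
#5 |I1  (prefer integral on I1)
#3 |J1  (J1: bond 5 brought flow, rest push out)

#0 →J1
#1 →TF1
#2 →J2
#3 →J1
#4 →J3
#5 →I1
#6 →Sf1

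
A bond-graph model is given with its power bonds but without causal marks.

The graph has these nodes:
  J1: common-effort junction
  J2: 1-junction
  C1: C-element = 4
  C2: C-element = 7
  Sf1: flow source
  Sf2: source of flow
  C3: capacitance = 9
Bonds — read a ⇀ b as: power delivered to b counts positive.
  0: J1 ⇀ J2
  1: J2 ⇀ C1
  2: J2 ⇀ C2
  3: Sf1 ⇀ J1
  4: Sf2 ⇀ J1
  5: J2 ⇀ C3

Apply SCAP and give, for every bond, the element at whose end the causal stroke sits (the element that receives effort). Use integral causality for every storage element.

β0 stroke→J1
β1 stroke→J2
β2 stroke→J2
β3 stroke→Sf1
β4 stroke→Sf2
β5 stroke→J2

bond 3 →Sf1  (Sf1 (Sf) sets flow on bond)
bond 4 →Sf2  (Sf2: flow source, stroke at near end)
bond 0 →J1  (J1: last free bond brings effort in)
bond 1 →J2  (J2 flow already set via bond 0)
bond 2 →J2  (J2: bond 0 brought flow, rest push out)
bond 5 →J2  (J2: bond 0 brought flow, rest push out)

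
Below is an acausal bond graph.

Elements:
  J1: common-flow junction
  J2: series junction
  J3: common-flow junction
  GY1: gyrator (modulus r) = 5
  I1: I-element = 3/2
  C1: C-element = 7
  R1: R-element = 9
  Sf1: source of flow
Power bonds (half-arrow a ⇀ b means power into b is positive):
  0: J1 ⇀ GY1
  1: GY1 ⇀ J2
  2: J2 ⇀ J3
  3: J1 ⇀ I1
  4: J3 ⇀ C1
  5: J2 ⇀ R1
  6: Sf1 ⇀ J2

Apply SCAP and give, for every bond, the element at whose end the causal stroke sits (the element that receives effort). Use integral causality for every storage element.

bond 0 |J1
bond 1 |J2
bond 2 |J2
bond 3 |I1
bond 4 |J3
bond 5 |J2
bond 6 |Sf1

#6 →Sf1  (source Sf1 imposes f)
#1 →J2  (common-f at J2 fixed by 6)
#2 →J2  (common-f at J2 fixed by 6)
#5 →J2  (J2: bond 6 brought flow, rest push out)
#4 →J3  (J3 flow already set via bond 2)
#0 →J1  (through GY1, causality inverts; strokes same side of GY1)
#3 →I1  (closing 1-jn rule on J1)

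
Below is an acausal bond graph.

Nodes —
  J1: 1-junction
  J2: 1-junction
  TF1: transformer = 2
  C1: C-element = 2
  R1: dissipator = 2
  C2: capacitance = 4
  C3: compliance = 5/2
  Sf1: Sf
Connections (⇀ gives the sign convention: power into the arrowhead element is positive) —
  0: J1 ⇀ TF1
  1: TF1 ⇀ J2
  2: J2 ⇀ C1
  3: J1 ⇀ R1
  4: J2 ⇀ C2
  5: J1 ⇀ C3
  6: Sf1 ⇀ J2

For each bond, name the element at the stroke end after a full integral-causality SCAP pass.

b0 stroke at TF1
b1 stroke at J2
b2 stroke at J2
b3 stroke at J1
b4 stroke at J2
b5 stroke at J1
b6 stroke at Sf1

bond 6 stroke at Sf1  (Sf1 fixes flow; stroke at Sf1)
bond 1 stroke at J2  (J2 flow already set via bond 6)
bond 2 stroke at J2  (common-f at J2 fixed by 6)
bond 4 stroke at J2  (1-jn J2 has f-setter on 6)
bond 0 stroke at TF1  (TF1: transformer flips bond 1)
bond 3 stroke at J1  (J1 flow already set via bond 0)
bond 5 stroke at J1  (J1 flow already set via bond 0)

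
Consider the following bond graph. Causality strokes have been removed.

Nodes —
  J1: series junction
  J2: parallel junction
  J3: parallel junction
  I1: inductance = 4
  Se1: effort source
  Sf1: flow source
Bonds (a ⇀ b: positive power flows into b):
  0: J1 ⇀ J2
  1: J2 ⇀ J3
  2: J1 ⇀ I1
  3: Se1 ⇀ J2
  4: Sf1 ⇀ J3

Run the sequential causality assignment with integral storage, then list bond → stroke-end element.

bond 3 stroke→J2  (Se1 (Se) sets effort on bond)
bond 4 stroke→Sf1  (Sf1 fixes flow; stroke at Sf1)
bond 0 stroke→J1  (J2 effort already set via bond 3)
bond 1 stroke→J3  (J2 effort already set via bond 3)
bond 2 stroke→I1  (only one flow-in slot at J1)

β0 stroke→J1
β1 stroke→J3
β2 stroke→I1
β3 stroke→J2
β4 stroke→Sf1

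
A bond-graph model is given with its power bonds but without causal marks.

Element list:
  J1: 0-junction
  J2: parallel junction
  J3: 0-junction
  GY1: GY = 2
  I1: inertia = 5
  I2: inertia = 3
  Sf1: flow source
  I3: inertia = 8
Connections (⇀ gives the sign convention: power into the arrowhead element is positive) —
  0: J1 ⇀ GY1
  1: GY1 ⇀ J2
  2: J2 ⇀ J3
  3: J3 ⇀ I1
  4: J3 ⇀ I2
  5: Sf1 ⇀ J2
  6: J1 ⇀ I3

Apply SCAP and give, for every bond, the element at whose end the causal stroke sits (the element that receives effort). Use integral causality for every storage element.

#0 stroke→J1
#1 stroke→J2
#2 stroke→J3
#3 stroke→I1
#4 stroke→I2
#5 stroke→Sf1
#6 stroke→I3

bond 5 stroke at Sf1  (source Sf1 imposes f)
bond 3 stroke at I1  (I1 outputs flow p/I1)
bond 4 stroke at I2  (prefer integral on I2)
bond 2 stroke at J3  (only one effort-in slot at J3)
bond 1 stroke at J2  (J2: last free bond brings effort in)
bond 0 stroke at J1  (through GY1, causality inverts; strokes same side of GY1)
bond 6 stroke at I3  (common-e at J1 fixed by 0)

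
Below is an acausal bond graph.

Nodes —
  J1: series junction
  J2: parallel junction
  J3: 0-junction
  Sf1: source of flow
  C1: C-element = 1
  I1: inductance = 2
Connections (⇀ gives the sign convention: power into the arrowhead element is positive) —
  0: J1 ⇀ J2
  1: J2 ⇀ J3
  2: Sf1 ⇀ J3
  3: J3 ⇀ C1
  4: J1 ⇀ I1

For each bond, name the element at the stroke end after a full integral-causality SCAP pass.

#0 stroke→J1
#1 stroke→J2
#2 stroke→Sf1
#3 stroke→J3
#4 stroke→I1

β2 stroke at Sf1  (Sf1 fixes flow; stroke at Sf1)
β3 stroke at J3  (prefer integral on C1)
β1 stroke at J2  (common-e at J3 fixed by 3)
β0 stroke at J1  (J2: bond 1 brought effort, rest push out)
β4 stroke at I1  (only one flow-in slot at J1)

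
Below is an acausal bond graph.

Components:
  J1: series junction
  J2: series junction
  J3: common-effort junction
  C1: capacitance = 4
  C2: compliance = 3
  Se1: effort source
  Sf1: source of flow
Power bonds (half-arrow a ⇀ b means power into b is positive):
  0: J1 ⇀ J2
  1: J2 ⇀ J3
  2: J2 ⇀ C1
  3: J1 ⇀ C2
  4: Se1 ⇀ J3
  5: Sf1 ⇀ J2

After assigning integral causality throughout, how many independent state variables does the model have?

2  (C1, C2 all integral)

β4 →J3  (Se1 (Se) sets effort on bond)
β5 →Sf1  (Sf1 (Sf) sets flow on bond)
β0 →J2  (1-jn J2 has f-setter on 5)
β1 →J2  (J2 flow already set via bond 5)
β2 →J2  (J2: bond 5 brought flow, rest push out)
β3 →J1  (common-f at J1 fixed by 0)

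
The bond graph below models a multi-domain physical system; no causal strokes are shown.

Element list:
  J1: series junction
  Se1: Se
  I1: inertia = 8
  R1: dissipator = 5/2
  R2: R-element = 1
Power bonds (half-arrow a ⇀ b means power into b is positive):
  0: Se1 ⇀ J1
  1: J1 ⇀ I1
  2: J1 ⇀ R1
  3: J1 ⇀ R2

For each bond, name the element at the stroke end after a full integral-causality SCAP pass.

b0 stroke at J1
b1 stroke at I1
b2 stroke at J1
b3 stroke at J1

b0 →J1  (Se1: effort source, stroke at far end)
b1 →I1  (I1 integral (f out))
b2 →J1  (common-f at J1 fixed by 1)
b3 →J1  (common-f at J1 fixed by 1)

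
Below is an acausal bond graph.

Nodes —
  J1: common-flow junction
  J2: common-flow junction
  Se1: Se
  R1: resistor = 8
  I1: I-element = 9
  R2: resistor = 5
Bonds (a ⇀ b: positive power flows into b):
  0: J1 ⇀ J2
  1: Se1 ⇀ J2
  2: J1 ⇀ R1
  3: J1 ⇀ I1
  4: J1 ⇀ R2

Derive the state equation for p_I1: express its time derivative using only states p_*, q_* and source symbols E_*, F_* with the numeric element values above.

dp_I1/dt = E_Se1 - 13*p_I1/9

#1 →J2  (Se1 fixes effort; stroke away)
#0 →J1  (closing 1-jn rule on J2)
#3 →I1  (I1 integral (f out))
#2 →J1  (J1: bond 3 brought flow, rest push out)
#4 →J1  (1-jn J1 has f-setter on 3)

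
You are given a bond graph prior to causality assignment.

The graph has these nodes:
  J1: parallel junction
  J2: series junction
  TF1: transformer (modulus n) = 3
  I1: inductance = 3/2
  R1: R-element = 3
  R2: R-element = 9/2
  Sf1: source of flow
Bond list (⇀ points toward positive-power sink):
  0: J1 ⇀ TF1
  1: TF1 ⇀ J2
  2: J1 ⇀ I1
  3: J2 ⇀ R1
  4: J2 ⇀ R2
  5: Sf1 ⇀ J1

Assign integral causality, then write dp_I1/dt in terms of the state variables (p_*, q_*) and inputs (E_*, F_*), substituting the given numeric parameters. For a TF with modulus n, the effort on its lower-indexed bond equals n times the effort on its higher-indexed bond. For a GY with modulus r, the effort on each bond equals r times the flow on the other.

dp_I1/dt = 135*F_Sf1/2 - 45*p_I1

#5 stroke→Sf1  (source Sf1 imposes f)
#2 stroke→I1  (prefer integral on I1)
#0 stroke→J1  (only one effort-in slot at J1)
#1 stroke→TF1  (TF1: transformer flips bond 0)
#3 stroke→J2  (J2: bond 1 brought flow, rest push out)
#4 stroke→J2  (1-jn J2 has f-setter on 1)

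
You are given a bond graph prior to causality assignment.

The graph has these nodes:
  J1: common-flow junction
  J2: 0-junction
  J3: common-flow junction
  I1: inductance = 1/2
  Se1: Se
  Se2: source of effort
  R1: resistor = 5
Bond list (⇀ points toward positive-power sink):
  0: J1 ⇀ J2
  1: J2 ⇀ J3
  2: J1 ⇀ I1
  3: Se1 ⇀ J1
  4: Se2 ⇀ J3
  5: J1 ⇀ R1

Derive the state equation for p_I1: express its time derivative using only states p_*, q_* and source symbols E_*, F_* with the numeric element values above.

b3 stroke at J1  (Se1 (Se) sets effort on bond)
b4 stroke at J3  (Se2 fixes effort; stroke away)
b1 stroke at J2  (only one flow-in slot at J3)
b0 stroke at J1  (J2 effort already set via bond 1)
b2 stroke at I1  (I1: I, integral causality)
b5 stroke at J1  (J1 flow already set via bond 2)

dp_I1/dt = E_Se1 + E_Se2 - 10*p_I1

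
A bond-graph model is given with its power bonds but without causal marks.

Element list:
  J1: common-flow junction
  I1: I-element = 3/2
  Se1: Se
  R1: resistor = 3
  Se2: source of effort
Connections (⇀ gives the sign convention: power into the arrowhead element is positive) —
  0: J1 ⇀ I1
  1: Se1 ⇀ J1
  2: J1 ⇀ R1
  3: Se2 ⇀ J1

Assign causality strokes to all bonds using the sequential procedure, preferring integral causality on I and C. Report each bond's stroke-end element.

bond 0 stroke at I1
bond 1 stroke at J1
bond 2 stroke at J1
bond 3 stroke at J1

b1 |J1  (Se1 (Se) sets effort on bond)
b3 |J1  (Se2 fixes effort; stroke away)
b0 |I1  (I1 outputs flow p/I1)
b2 |J1  (common-f at J1 fixed by 0)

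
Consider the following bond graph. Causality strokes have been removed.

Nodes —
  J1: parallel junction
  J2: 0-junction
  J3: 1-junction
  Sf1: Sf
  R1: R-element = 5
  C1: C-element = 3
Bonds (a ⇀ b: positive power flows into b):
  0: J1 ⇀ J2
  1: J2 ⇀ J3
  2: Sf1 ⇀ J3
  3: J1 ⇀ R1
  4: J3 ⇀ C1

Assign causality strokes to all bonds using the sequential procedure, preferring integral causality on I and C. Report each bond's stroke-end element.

β0 →J2
β1 →J3
β2 →Sf1
β3 →J1
β4 →J3

b2 stroke→Sf1  (source Sf1 imposes f)
b1 stroke→J3  (J3 flow already set via bond 2)
b4 stroke→J3  (J3: bond 2 brought flow, rest push out)
b0 stroke→J2  (only one effort-in slot at J2)
b3 stroke→J1  (closing 0-jn rule on J1)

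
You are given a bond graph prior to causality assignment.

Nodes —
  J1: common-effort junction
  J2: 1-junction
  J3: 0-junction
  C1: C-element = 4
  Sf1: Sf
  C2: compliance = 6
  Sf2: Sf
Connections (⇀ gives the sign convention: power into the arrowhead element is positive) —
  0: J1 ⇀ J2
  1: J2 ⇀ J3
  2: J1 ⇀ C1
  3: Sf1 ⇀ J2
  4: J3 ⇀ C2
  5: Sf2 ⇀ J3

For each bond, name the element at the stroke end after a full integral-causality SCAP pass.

β0 stroke→J2
β1 stroke→J2
β2 stroke→J1
β3 stroke→Sf1
β4 stroke→J3
β5 stroke→Sf2

β3 stroke→Sf1  (source Sf1 imposes f)
β5 stroke→Sf2  (Sf2: flow source, stroke at near end)
β0 stroke→J2  (common-f at J2 fixed by 3)
β1 stroke→J2  (common-f at J2 fixed by 3)
β4 stroke→J3  (only one effort-in slot at J3)
β2 stroke→J1  (only one effort-in slot at J1)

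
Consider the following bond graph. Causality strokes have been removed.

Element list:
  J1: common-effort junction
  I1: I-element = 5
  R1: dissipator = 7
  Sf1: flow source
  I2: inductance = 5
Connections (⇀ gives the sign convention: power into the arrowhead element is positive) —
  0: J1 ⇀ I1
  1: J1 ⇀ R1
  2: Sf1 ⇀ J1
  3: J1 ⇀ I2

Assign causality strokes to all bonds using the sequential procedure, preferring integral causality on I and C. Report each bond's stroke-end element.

β0 |I1
β1 |J1
β2 |Sf1
β3 |I2

bond 2 stroke→Sf1  (Sf1 fixes flow; stroke at Sf1)
bond 0 stroke→I1  (prefer integral on I1)
bond 3 stroke→I2  (I2: I, integral causality)
bond 1 stroke→J1  (J1: last free bond brings effort in)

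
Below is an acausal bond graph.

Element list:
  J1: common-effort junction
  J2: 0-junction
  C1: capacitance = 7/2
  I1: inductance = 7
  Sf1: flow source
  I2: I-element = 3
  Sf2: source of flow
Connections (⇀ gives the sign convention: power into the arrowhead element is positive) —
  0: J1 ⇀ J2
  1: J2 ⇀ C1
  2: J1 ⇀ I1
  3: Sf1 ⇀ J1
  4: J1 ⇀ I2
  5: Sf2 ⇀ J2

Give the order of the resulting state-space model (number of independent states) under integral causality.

3  (C1, I1, I2 all integral)

#3 |Sf1  (Sf1 (Sf) sets flow on bond)
#5 |Sf2  (Sf2 fixes flow; stroke at Sf2)
#1 |J2  (C1 integral (e out))
#0 |J1  (J2: bond 1 brought effort, rest push out)
#2 |I1  (J1 effort already set via bond 0)
#4 |I2  (J1: bond 0 brought effort, rest push out)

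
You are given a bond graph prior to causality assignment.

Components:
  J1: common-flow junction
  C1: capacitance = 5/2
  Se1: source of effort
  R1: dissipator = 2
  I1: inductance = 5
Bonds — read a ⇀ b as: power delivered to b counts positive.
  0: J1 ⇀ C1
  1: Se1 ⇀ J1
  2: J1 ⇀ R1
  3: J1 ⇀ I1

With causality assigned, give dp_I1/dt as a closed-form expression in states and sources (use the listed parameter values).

#1 stroke at J1  (source Se1 imposes e)
#0 stroke at J1  (C1: C, integral causality)
#3 stroke at I1  (I1: I, integral causality)
#2 stroke at J1  (J1: bond 3 brought flow, rest push out)

dp_I1/dt = E_Se1 - 2*p_I1/5 - 2*q_C1/5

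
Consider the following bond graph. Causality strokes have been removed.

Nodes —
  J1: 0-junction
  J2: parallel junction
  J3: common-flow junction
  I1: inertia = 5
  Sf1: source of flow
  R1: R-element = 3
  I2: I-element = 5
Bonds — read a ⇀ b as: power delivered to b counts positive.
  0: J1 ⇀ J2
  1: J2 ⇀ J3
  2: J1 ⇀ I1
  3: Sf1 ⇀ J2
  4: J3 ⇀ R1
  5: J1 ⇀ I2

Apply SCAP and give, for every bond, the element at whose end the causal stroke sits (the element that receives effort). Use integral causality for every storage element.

b0 stroke at J1
b1 stroke at J2
b2 stroke at I1
b3 stroke at Sf1
b4 stroke at J3
b5 stroke at I2

β3 stroke at Sf1  (Sf1: flow source, stroke at near end)
β2 stroke at I1  (I1 integral (f out))
β5 stroke at I2  (prefer integral on I2)
β0 stroke at J1  (closing 0-jn rule on J1)
β1 stroke at J2  (J2: last free bond brings effort in)
β4 stroke at J3  (1-jn J3 has f-setter on 1)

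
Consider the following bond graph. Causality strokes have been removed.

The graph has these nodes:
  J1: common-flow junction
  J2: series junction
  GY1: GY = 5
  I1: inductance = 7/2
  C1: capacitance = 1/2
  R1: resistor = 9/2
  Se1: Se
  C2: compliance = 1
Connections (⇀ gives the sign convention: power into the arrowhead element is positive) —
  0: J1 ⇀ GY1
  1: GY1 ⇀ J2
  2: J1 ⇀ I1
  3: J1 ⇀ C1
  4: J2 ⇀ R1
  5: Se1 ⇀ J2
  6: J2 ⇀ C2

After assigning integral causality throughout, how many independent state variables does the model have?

3  (C1, C2, I1 all integral)

bond 5 stroke at J2  (source Se1 imposes e)
bond 2 stroke at I1  (prefer integral on I1)
bond 0 stroke at J1  (J1: bond 2 brought flow, rest push out)
bond 3 stroke at J1  (J1 flow already set via bond 2)
bond 1 stroke at J2  (through GY1, causality inverts; strokes same side of GY1)
bond 6 stroke at J2  (prefer integral on C2)
bond 4 stroke at R1  (J2 needs exactly one f-in)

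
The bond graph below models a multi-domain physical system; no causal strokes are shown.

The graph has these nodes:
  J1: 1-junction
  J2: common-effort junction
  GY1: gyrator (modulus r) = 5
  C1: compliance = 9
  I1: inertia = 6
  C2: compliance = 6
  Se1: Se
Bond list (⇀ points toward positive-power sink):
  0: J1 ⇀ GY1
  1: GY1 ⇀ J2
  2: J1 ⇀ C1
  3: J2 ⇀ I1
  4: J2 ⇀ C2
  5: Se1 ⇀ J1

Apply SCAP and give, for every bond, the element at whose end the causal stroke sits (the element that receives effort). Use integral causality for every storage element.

β5 stroke→J1  (source Se1 imposes e)
β2 stroke→J1  (prefer integral on C1)
β0 stroke→GY1  (only one flow-in slot at J1)
β1 stroke→GY1  (GY1 both-in/both-out from 0)
β3 stroke→I1  (prefer integral on I1)
β4 stroke→J2  (J2: last free bond brings effort in)

b0 stroke→GY1
b1 stroke→GY1
b2 stroke→J1
b3 stroke→I1
b4 stroke→J2
b5 stroke→J1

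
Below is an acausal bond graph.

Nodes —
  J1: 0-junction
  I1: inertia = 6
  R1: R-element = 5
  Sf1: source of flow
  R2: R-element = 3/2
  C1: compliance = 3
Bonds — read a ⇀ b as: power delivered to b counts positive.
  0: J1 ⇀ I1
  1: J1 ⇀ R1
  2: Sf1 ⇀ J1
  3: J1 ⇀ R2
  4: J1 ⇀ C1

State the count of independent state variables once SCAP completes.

2  (C1, I1 all integral)

β2 stroke at Sf1  (source Sf1 imposes f)
β0 stroke at I1  (I1 outputs flow p/I1)
β4 stroke at J1  (C1 outputs effort q/C1)
β1 stroke at R1  (J1 effort already set via bond 4)
β3 stroke at R2  (J1 effort already set via bond 4)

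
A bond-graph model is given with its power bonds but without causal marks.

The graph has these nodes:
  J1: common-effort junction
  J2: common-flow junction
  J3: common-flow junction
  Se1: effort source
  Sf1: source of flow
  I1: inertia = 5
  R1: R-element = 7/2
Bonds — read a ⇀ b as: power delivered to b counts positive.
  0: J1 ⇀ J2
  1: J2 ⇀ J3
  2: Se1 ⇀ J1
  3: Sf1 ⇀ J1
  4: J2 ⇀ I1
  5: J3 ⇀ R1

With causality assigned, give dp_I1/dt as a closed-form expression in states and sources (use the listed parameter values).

dp_I1/dt = E_Se1 - 7*p_I1/10

b2 stroke→J1  (Se1 fixes effort; stroke away)
b3 stroke→Sf1  (Sf1 fixes flow; stroke at Sf1)
b0 stroke→J2  (common-e at J1 fixed by 2)
b4 stroke→I1  (prefer integral on I1)
b1 stroke→J2  (J2 flow already set via bond 4)
b5 stroke→J3  (common-f at J3 fixed by 1)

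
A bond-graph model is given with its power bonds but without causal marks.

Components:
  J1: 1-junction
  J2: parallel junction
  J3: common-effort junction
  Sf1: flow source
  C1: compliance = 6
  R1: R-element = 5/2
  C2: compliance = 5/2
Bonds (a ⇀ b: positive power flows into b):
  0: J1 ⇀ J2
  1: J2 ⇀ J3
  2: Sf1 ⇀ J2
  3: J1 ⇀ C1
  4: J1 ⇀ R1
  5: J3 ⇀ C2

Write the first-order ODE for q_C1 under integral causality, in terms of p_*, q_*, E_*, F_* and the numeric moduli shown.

bond 2 stroke→Sf1  (Sf1: flow source, stroke at near end)
bond 3 stroke→J1  (C1 outputs effort q/C1)
bond 5 stroke→J3  (C2 integral (e out))
bond 1 stroke→J2  (J3: bond 5 brought effort, rest push out)
bond 0 stroke→J1  (0-jn J2 has e-setter on 1)
bond 4 stroke→R1  (J1 needs exactly one f-in)

dq_C1/dt = -q_C1/15 - 4*q_C2/25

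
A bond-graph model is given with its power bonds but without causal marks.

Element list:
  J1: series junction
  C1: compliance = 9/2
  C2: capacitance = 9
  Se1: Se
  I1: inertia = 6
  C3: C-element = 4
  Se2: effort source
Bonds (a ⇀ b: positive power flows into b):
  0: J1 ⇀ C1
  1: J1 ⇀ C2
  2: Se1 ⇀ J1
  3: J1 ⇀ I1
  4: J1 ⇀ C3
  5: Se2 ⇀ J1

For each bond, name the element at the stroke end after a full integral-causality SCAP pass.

b0 →J1
b1 →J1
b2 →J1
b3 →I1
b4 →J1
b5 →J1

bond 2 stroke at J1  (source Se1 imposes e)
bond 5 stroke at J1  (Se2 fixes effort; stroke away)
bond 0 stroke at J1  (C1 integral (e out))
bond 1 stroke at J1  (C2 integral (e out))
bond 3 stroke at I1  (I1: I, integral causality)
bond 4 stroke at J1  (1-jn J1 has f-setter on 3)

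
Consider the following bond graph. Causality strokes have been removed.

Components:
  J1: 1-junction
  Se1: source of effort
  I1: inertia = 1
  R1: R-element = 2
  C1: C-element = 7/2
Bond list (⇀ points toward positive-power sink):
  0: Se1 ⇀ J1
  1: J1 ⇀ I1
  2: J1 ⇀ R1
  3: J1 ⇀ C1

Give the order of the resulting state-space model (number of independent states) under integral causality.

2  (C1, I1 all integral)

b0 stroke→J1  (Se1: effort source, stroke at far end)
b1 stroke→I1  (I1: I, integral causality)
b2 stroke→J1  (J1: bond 1 brought flow, rest push out)
b3 stroke→J1  (1-jn J1 has f-setter on 1)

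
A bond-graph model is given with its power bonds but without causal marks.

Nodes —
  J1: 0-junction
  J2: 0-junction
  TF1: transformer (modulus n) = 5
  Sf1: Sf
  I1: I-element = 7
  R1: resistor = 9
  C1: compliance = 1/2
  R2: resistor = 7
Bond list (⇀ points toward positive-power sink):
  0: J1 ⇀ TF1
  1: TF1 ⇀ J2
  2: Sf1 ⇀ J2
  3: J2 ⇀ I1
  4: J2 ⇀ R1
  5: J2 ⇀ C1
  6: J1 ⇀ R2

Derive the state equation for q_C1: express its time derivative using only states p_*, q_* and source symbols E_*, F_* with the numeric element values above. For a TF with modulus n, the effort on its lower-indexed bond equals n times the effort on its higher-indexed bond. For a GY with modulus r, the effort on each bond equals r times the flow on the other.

dq_C1/dt = F_Sf1 - p_I1/7 - 464*q_C1/63

bond 2 →Sf1  (Sf1 (Sf) sets flow on bond)
bond 3 →I1  (I1: I, integral causality)
bond 5 →J2  (C1: C, integral causality)
bond 1 →TF1  (J2: bond 5 brought effort, rest push out)
bond 4 →R1  (0-jn J2 has e-setter on 5)
bond 0 →J1  (through TF1, causality passes straight; one stroke at TF1)
bond 6 →R2  (J1 effort already set via bond 0)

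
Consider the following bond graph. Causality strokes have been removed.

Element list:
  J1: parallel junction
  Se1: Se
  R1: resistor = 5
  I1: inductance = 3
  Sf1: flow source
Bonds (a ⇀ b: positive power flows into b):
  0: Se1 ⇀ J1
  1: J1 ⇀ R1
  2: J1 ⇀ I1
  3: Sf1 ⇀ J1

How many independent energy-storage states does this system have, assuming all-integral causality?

1  (I1 all integral)

b0 →J1  (Se1 (Se) sets effort on bond)
b3 →Sf1  (Sf1: flow source, stroke at near end)
b1 →R1  (common-e at J1 fixed by 0)
b2 →I1  (J1: bond 0 brought effort, rest push out)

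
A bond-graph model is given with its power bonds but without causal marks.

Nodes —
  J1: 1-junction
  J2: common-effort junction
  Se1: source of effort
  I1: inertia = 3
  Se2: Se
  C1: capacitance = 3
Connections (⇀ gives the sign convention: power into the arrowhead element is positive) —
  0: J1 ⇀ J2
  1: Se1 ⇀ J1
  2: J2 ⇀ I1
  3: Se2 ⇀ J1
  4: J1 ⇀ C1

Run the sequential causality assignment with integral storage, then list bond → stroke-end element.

β1 →J1  (Se1 (Se) sets effort on bond)
β3 →J1  (Se2: effort source, stroke at far end)
β2 →I1  (I1: I, integral causality)
β0 →J2  (J2: last free bond brings effort in)
β4 →J1  (1-jn J1 has f-setter on 0)

bond 0 |J2
bond 1 |J1
bond 2 |I1
bond 3 |J1
bond 4 |J1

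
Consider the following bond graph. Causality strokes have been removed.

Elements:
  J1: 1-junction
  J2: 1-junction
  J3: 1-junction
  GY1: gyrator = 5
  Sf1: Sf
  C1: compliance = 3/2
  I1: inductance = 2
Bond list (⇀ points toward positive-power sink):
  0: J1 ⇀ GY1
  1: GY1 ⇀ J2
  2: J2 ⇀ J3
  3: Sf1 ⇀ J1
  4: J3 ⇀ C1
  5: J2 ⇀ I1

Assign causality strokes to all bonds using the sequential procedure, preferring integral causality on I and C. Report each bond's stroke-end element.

#0 |J1
#1 |J2
#2 |J2
#3 |Sf1
#4 |J3
#5 |I1

b3 stroke at Sf1  (Sf1 fixes flow; stroke at Sf1)
b0 stroke at J1  (J1: bond 3 brought flow, rest push out)
b1 stroke at J2  (through GY1, causality inverts; strokes same side of GY1)
b4 stroke at J3  (C1 outputs effort q/C1)
b2 stroke at J2  (closing 1-jn rule on J3)
b5 stroke at I1  (J2 needs exactly one f-in)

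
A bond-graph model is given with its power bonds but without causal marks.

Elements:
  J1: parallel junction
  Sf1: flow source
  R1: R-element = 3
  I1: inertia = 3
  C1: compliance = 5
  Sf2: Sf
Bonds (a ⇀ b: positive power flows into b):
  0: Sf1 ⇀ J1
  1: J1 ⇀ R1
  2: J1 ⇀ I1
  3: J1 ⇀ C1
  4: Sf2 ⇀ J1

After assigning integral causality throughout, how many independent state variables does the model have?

2  (C1, I1 all integral)

β0 stroke at Sf1  (Sf1: flow source, stroke at near end)
β4 stroke at Sf2  (Sf2 fixes flow; stroke at Sf2)
β2 stroke at I1  (I1 integral (f out))
β3 stroke at J1  (C1 integral (e out))
β1 stroke at R1  (common-e at J1 fixed by 3)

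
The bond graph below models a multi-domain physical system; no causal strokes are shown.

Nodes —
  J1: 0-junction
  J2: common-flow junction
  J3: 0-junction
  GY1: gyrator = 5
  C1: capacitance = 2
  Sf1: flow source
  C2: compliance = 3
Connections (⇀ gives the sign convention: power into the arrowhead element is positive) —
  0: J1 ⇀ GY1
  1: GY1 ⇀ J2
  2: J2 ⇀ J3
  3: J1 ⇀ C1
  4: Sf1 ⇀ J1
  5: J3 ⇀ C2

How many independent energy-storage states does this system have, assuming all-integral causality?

bond 4 |Sf1  (Sf1: flow source, stroke at near end)
bond 3 |J1  (C1 integral (e out))
bond 0 |GY1  (J1: bond 3 brought effort, rest push out)
bond 1 |GY1  (GY1: gyrator matches bond 0)
bond 2 |J2  (J2: bond 1 brought flow, rest push out)
bond 5 |J3  (closing 0-jn rule on J3)

2  (C1, C2 all integral)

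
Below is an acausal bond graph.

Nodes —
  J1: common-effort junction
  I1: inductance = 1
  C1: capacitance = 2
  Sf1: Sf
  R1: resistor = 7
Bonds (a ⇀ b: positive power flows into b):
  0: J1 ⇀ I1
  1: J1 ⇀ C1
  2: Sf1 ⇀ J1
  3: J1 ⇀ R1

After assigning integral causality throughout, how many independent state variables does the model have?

2  (C1, I1 all integral)

#2 |Sf1  (Sf1 (Sf) sets flow on bond)
#0 |I1  (I1 outputs flow p/I1)
#1 |J1  (C1 outputs effort q/C1)
#3 |R1  (common-e at J1 fixed by 1)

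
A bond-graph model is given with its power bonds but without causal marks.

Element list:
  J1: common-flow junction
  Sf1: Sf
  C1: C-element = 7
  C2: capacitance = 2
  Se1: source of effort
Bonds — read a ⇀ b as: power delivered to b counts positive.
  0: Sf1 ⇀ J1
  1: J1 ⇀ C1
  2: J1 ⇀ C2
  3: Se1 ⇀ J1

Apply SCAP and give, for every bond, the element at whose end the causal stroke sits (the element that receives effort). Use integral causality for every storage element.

β0 stroke at Sf1
β1 stroke at J1
β2 stroke at J1
β3 stroke at J1

bond 0 stroke→Sf1  (source Sf1 imposes f)
bond 3 stroke→J1  (Se1 (Se) sets effort on bond)
bond 1 stroke→J1  (J1: bond 0 brought flow, rest push out)
bond 2 stroke→J1  (common-f at J1 fixed by 0)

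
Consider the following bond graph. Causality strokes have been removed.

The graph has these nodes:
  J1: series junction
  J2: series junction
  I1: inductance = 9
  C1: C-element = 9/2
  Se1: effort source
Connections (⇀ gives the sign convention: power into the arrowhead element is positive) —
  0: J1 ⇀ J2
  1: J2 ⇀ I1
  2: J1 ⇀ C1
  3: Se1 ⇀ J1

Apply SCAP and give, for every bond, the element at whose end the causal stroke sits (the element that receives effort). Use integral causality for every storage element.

bond 3 →J1  (Se1 fixes effort; stroke away)
bond 1 →I1  (I1 outputs flow p/I1)
bond 0 →J2  (J2: bond 1 brought flow, rest push out)
bond 2 →J1  (J1 flow already set via bond 0)

β0 →J2
β1 →I1
β2 →J1
β3 →J1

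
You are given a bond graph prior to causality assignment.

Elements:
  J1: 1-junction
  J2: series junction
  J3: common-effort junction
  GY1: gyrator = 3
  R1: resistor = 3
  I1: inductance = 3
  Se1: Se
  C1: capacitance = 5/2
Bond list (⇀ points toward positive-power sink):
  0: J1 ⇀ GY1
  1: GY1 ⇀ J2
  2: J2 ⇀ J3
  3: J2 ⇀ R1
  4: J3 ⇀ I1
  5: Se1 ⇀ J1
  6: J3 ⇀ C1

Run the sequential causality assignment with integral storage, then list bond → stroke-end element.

bond 0 stroke→GY1
bond 1 stroke→GY1
bond 2 stroke→J2
bond 3 stroke→J2
bond 4 stroke→I1
bond 5 stroke→J1
bond 6 stroke→J3

β5 stroke→J1  (source Se1 imposes e)
β0 stroke→GY1  (only one flow-in slot at J1)
β1 stroke→GY1  (GY GY1: same side as bond 0)
β2 stroke→J2  (J2 flow already set via bond 1)
β3 stroke→J2  (1-jn J2 has f-setter on 1)
β4 stroke→I1  (I1 outputs flow p/I1)
β6 stroke→J3  (only one effort-in slot at J3)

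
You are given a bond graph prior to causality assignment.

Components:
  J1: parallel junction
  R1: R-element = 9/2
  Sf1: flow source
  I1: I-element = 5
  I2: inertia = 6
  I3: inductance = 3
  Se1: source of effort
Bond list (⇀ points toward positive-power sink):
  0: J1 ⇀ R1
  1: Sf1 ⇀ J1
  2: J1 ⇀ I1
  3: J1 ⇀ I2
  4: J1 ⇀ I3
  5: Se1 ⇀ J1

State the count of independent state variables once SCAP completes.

β1 stroke→Sf1  (source Sf1 imposes f)
β5 stroke→J1  (Se1: effort source, stroke at far end)
β0 stroke→R1  (J1 effort already set via bond 5)
β2 stroke→I1  (J1 effort already set via bond 5)
β3 stroke→I2  (0-jn J1 has e-setter on 5)
β4 stroke→I3  (J1 effort already set via bond 5)

3  (I1, I2, I3 all integral)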